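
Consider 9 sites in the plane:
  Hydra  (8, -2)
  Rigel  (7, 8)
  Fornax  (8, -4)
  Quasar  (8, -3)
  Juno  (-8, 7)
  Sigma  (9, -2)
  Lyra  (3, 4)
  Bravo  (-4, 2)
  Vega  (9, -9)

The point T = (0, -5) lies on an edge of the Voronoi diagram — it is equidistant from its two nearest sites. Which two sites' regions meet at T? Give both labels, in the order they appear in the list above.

Fornax and Bravo

Squared distances from T to each site:
d²(T, Hydra) = (0−8)² + (-5−(-2))² = 64 + 9 = 73
d²(T, Rigel) = (0−7)² + (-5−8)² = 49 + 169 = 218
d²(T, Fornax) = (0−8)² + (-5−(-4))² = 64 + 1 = 65
d²(T, Quasar) = (0−8)² + (-5−(-3))² = 64 + 4 = 68
d²(T, Juno) = (0−(-8))² + (-5−7)² = 64 + 144 = 208
d²(T, Sigma) = (0−9)² + (-5−(-2))² = 81 + 9 = 90
d²(T, Lyra) = (0−3)² + (-5−4)² = 9 + 81 = 90
d²(T, Bravo) = (0−(-4))² + (-5−2)² = 16 + 49 = 65
d²(T, Vega) = (0−9)² + (-5−(-9))² = 81 + 16 = 97
T is equidistant from Fornax and Bravo (both at squared distance 65), and every other site is strictly farther — so T lies on the Fornax–Bravo Voronoi edge.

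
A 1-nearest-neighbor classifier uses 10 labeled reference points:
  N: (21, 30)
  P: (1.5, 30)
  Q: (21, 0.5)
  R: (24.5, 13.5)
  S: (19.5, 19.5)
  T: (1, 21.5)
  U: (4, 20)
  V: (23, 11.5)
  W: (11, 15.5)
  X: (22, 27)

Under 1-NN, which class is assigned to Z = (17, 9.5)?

V

Compare squared distances (the ordering matches that of the actual distances):
|ZN|² = (17−21)² + (9.5−30)² = 16 + 420.25 = 436.25
|ZP|² = (17−1.5)² + (9.5−30)² = 240.25 + 420.25 = 660.5
|ZQ|² = (17−21)² + (9.5−0.5)² = 16 + 81 = 97
|ZR|² = (17−24.5)² + (9.5−13.5)² = 56.25 + 16 = 72.25
|ZS|² = (17−19.5)² + (9.5−19.5)² = 6.25 + 100 = 106.25
|ZT|² = (17−1)² + (9.5−21.5)² = 256 + 144 = 400
|ZU|² = (17−4)² + (9.5−20)² = 169 + 110.25 = 279.25
|ZV|² = (17−23)² + (9.5−11.5)² = 36 + 4 = 40
|ZW|² = (17−11)² + (9.5−15.5)² = 36 + 36 = 72
|ZX|² = (17−22)² + (9.5−27)² = 25 + 306.25 = 331.25
The smallest is to V, so Z lies in the Voronoi region of V.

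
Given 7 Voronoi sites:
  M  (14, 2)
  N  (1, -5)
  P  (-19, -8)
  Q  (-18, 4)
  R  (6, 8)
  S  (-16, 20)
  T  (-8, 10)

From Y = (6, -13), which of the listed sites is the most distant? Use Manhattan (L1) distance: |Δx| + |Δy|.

S

d(Y,M) = 8 + 15 = 23
d(Y,N) = 5 + 8 = 13
d(Y,P) = 25 + 5 = 30
d(Y,Q) = 24 + 17 = 41
d(Y,R) = 0 + 21 = 21
d(Y,S) = 22 + 33 = 55
d(Y,T) = 14 + 23 = 37
The largest is to S.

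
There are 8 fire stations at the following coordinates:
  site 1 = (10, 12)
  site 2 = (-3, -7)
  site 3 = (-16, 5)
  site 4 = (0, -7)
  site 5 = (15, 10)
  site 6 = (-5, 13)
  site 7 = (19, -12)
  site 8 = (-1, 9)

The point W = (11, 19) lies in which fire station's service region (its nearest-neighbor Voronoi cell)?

Squared Euclidean distances:
d²(W, site 1) = (11−10)² + (19−12)² = 1 + 49 = 50
d²(W, site 2) = (11−(-3))² + (19−(-7))² = 196 + 676 = 872
d²(W, site 3) = (11−(-16))² + (19−5)² = 729 + 196 = 925
d²(W, site 4) = (11−0)² + (19−(-7))² = 121 + 676 = 797
d²(W, site 5) = (11−15)² + (19−10)² = 16 + 81 = 97
d²(W, site 6) = (11−(-5))² + (19−13)² = 256 + 36 = 292
d²(W, site 7) = (11−19)² + (19−(-12))² = 64 + 961 = 1025
d²(W, site 8) = (11−(-1))² + (19−9)² = 144 + 100 = 244
The smallest is to site 1, so W lies in the Voronoi region of site 1.

site 1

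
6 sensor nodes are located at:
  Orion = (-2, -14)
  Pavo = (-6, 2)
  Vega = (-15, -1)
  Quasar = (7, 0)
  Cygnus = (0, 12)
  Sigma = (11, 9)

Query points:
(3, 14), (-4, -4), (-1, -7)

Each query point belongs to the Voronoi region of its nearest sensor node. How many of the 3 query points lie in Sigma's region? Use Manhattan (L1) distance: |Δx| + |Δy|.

(3, 14) — d to each: Orion:33, Pavo:21, Vega:33, Quasar:18, Cygnus:5, Sigma:13 → nearest is Cygnus
(-4, -4) — d to each: Orion:12, Pavo:8, Vega:14, Quasar:15, Cygnus:20, Sigma:28 → nearest is Pavo
(-1, -7) — d to each: Orion:8, Pavo:14, Vega:20, Quasar:15, Cygnus:20, Sigma:28 → nearest is Orion
0 of the 3 points have Sigma as nearest.

0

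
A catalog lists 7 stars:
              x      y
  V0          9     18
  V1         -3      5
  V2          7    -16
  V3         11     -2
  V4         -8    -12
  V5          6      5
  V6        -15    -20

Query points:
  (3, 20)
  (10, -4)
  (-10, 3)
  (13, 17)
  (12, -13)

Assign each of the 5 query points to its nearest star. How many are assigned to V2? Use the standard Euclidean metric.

1

(3, 20) — d² to each: V0:40, V1:261, V2:1312, V3:548, V4:1145, V5:234, V6:1924 → nearest is V0
(10, -4) — d² to each: V0:485, V1:250, V2:153, V3:5, V4:388, V5:97, V6:881 → nearest is V3
(-10, 3) — d² to each: V0:586, V1:53, V2:650, V3:466, V4:229, V5:260, V6:554 → nearest is V1
(13, 17) — d² to each: V0:17, V1:400, V2:1125, V3:365, V4:1282, V5:193, V6:2153 → nearest is V0
(12, -13) — d² to each: V0:970, V1:549, V2:34, V3:122, V4:401, V5:360, V6:778 → nearest is V2
1 of the 5 points has V2 as nearest.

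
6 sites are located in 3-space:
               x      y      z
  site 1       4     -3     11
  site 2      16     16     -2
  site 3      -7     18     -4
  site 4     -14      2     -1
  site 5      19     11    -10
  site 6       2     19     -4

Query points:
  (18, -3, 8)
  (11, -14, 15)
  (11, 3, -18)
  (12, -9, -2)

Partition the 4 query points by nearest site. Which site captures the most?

(18, -3, 8) — d² to each: site 1:205, site 2:465, site 3:1210, site 4:1130, site 5:521, site 6:884 → nearest is site 1
(11, -14, 15) — d² to each: site 1:186, site 2:1214, site 3:1709, site 4:1137, site 5:1314, site 6:1531 → nearest is site 1
(11, 3, -18) — d² to each: site 1:926, site 2:450, site 3:745, site 4:915, site 5:192, site 6:533 → nearest is site 5
(12, -9, -2) — d² to each: site 1:269, site 2:641, site 3:1094, site 4:798, site 5:513, site 6:888 → nearest is site 1
Tally — site 1:3, site 5:1. site 1 captures the most (3).

site 1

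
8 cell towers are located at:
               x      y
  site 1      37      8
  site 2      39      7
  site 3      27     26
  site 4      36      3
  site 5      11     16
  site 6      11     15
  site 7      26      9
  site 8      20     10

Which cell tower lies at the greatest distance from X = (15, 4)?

site 3

Since √ is increasing, it suffices to compare squared distances:
d²(X, site 1) = (15−37)² + (4−8)² = 484 + 16 = 500
d²(X, site 2) = (15−39)² + (4−7)² = 576 + 9 = 585
d²(X, site 3) = (15−27)² + (4−26)² = 144 + 484 = 628
d²(X, site 4) = (15−36)² + (4−3)² = 441 + 1 = 442
d²(X, site 5) = (15−11)² + (4−16)² = 16 + 144 = 160
d²(X, site 6) = (15−11)² + (4−15)² = 16 + 121 = 137
d²(X, site 7) = (15−26)² + (4−9)² = 121 + 25 = 146
d²(X, site 8) = (15−20)² + (4−10)² = 25 + 36 = 61
The largest is to site 3.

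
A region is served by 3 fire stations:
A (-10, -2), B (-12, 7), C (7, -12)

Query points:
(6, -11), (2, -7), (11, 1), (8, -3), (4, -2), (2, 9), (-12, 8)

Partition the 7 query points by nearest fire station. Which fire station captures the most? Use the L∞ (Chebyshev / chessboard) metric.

C

(6, -11) — d to each: A:16, B:18, C:1 → nearest is C
(2, -7) — d to each: A:12, B:14, C:5 → nearest is C
(11, 1) — d to each: A:21, B:23, C:13 → nearest is C
(8, -3) — d to each: A:18, B:20, C:9 → nearest is C
(4, -2) — d to each: A:14, B:16, C:10 → nearest is C
(2, 9) — d to each: A:12, B:14, C:21 → nearest is A
(-12, 8) — d to each: A:10, B:1, C:20 → nearest is B
Tally — A:1, B:1, C:5. C captures the most (5).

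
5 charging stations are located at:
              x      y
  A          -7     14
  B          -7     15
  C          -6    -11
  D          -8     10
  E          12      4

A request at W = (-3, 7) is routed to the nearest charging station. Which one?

Squared Euclidean distances:
|WA|² = 16 + 49 = 65
|WB|² = 16 + 64 = 80
|WC|² = 9 + 324 = 333
|WD|² = 25 + 9 = 34
|WE|² = 225 + 9 = 234
The smallest is to D, so W lies in the Voronoi region of D.

D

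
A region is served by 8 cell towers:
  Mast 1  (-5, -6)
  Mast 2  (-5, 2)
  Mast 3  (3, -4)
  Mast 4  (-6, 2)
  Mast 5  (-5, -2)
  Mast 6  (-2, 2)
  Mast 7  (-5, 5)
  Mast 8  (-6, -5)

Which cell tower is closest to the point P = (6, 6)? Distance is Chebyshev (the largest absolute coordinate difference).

d(P, Mast 1) = max(11, 12) = 12
d(P, Mast 2) = max(11, 4) = 11
d(P, Mast 3) = max(3, 10) = 10
d(P, Mast 4) = max(12, 4) = 12
d(P, Mast 5) = max(11, 8) = 11
d(P, Mast 6) = max(8, 4) = 8
d(P, Mast 7) = max(11, 1) = 11
d(P, Mast 8) = max(12, 11) = 12
Mast 6 is nearest.

Mast 6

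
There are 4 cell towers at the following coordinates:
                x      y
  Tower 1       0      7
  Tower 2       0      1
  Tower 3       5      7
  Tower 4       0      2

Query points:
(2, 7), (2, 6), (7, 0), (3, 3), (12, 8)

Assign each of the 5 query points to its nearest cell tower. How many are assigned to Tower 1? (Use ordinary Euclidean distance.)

2

(2, 7) — d² to each: Tower 1:4, Tower 2:40, Tower 3:9, Tower 4:29 → nearest is Tower 1
(2, 6) — d² to each: Tower 1:5, Tower 2:29, Tower 3:10, Tower 4:20 → nearest is Tower 1
(7, 0) — d² to each: Tower 1:98, Tower 2:50, Tower 3:53, Tower 4:53 → nearest is Tower 2
(3, 3) — d² to each: Tower 1:25, Tower 2:13, Tower 3:20, Tower 4:10 → nearest is Tower 4
(12, 8) — d² to each: Tower 1:145, Tower 2:193, Tower 3:50, Tower 4:180 → nearest is Tower 3
2 of the 5 points have Tower 1 as nearest.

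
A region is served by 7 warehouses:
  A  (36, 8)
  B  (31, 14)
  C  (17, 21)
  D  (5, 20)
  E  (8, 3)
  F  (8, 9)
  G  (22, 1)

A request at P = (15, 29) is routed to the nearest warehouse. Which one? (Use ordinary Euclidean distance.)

C

Compare squared distances (the ordering matches that of the actual distances):
|PA|² = 441 + 441 = 882
|PB|² = 256 + 225 = 481
|PC|² = 4 + 64 = 68
|PD|² = 100 + 81 = 181
|PE|² = 49 + 676 = 725
|PF|² = 49 + 400 = 449
|PG|² = 49 + 784 = 833
Minimum is at C.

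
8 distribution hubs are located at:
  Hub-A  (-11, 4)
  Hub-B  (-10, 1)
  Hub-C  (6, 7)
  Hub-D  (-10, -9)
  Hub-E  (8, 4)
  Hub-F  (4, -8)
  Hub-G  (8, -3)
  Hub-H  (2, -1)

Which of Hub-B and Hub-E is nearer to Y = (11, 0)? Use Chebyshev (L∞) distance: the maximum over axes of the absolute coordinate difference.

d(Y, Hub-B) = max(21, 1) = 21
d(Y, Hub-E) = max(3, 4) = 4
21 > 4, so Hub-E is closer.

Hub-E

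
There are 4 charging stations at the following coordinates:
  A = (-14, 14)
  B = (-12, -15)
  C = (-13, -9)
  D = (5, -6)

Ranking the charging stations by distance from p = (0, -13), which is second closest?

B

Squared Euclidean distances:
|pA|² = (0−(-14))² + (-13−14)² = 196 + 729 = 925
|pB|² = (0−(-12))² + (-13−(-15))² = 144 + 4 = 148
|pC|² = (0−(-13))² + (-13−(-9))² = 169 + 16 = 185
|pD|² = (0−5)² + (-13−(-6))² = 25 + 49 = 74
Sorted ascending: D, B, C, … — the second-nearest is B.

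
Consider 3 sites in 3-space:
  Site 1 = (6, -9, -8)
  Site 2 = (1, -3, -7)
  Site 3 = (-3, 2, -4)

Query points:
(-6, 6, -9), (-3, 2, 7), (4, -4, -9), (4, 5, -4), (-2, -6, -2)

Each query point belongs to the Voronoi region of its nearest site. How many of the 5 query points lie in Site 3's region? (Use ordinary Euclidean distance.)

(-6, 6, -9) — d² to each: Site 1:370, Site 2:134, Site 3:50 → nearest is Site 3
(-3, 2, 7) — d² to each: Site 1:427, Site 2:237, Site 3:121 → nearest is Site 3
(4, -4, -9) — d² to each: Site 1:30, Site 2:14, Site 3:110 → nearest is Site 2
(4, 5, -4) — d² to each: Site 1:216, Site 2:82, Site 3:58 → nearest is Site 3
(-2, -6, -2) — d² to each: Site 1:109, Site 2:43, Site 3:69 → nearest is Site 2
3 of the 5 points have Site 3 as nearest.

3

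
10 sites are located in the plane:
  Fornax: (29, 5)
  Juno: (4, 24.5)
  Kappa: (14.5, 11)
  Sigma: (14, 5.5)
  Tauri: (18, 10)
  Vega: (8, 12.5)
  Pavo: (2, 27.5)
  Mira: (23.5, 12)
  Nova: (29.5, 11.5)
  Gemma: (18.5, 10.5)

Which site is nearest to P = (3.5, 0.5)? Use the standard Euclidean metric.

Sigma

Squared Euclidean distances:
d²(P, Fornax) = (3.5−29)² + (0.5−5)² = 650.25 + 20.25 = 670.5
d²(P, Juno) = (3.5−4)² + (0.5−24.5)² = 0.25 + 576 = 576.25
d²(P, Kappa) = (3.5−14.5)² + (0.5−11)² = 121 + 110.25 = 231.25
d²(P, Sigma) = (3.5−14)² + (0.5−5.5)² = 110.25 + 25 = 135.25
d²(P, Tauri) = (3.5−18)² + (0.5−10)² = 210.25 + 90.25 = 300.5
d²(P, Vega) = (3.5−8)² + (0.5−12.5)² = 20.25 + 144 = 164.25
d²(P, Pavo) = (3.5−2)² + (0.5−27.5)² = 2.25 + 729 = 731.25
d²(P, Mira) = (3.5−23.5)² + (0.5−12)² = 400 + 132.25 = 532.25
d²(P, Nova) = (3.5−29.5)² + (0.5−11.5)² = 676 + 121 = 797
d²(P, Gemma) = (3.5−18.5)² + (0.5−10.5)² = 225 + 100 = 325
The smallest is to Sigma, so P lies in the Voronoi region of Sigma.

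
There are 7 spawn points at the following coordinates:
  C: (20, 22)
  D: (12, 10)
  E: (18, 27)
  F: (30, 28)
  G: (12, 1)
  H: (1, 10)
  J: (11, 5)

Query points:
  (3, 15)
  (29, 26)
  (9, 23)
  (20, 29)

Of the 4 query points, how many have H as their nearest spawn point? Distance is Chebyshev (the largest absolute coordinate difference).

(3, 15) — d to each: C:17, D:9, E:15, F:27, G:14, H:5, J:10 → nearest is H
(29, 26) — d to each: C:9, D:17, E:11, F:2, G:25, H:28, J:21 → nearest is F
(9, 23) — d to each: C:11, D:13, E:9, F:21, G:22, H:13, J:18 → nearest is E
(20, 29) — d to each: C:7, D:19, E:2, F:10, G:28, H:19, J:24 → nearest is E
1 of the 4 points has H as nearest.

1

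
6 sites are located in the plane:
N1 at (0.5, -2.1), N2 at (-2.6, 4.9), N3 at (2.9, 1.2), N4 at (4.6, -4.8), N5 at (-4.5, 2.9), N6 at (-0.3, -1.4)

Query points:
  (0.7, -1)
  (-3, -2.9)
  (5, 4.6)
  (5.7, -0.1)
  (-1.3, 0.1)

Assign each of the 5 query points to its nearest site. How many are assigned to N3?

2

(0.7, -1) — d² to each: N1:1.25, N2:45.7, N3:9.68, N4:29.65, N5:42.25, N6:1.16 → nearest is N6
(-3, -2.9) — d² to each: N1:12.89, N2:61, N3:51.62, N4:61.37, N5:35.89, N6:9.54 → nearest is N6
(5, 4.6) — d² to each: N1:65.14, N2:57.85, N3:15.97, N4:88.52, N5:93.14, N6:64.09 → nearest is N3
(5.7, -0.1) — d² to each: N1:31.04, N2:93.89, N3:9.53, N4:23.3, N5:113.04, N6:37.69 → nearest is N3
(-1.3, 0.1) — d² to each: N1:8.08, N2:24.73, N3:18.85, N4:58.82, N5:18.08, N6:3.25 → nearest is N6
2 of the 5 points have N3 as nearest.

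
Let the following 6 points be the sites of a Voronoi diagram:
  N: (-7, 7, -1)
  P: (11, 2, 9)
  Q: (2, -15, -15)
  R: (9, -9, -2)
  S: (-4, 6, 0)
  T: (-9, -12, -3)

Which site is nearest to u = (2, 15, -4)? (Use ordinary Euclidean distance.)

S

Since √ is increasing, it suffices to compare squared distances:
|uN|² = (2−(-7))² + (15−7)² + (-4−(-1))² = 81 + 64 + 9 = 154
|uP|² = (2−11)² + (15−2)² + (-4−9)² = 81 + 169 + 169 = 419
|uQ|² = (2−2)² + (15−(-15))² + (-4−(-15))² = 0 + 900 + 121 = 1021
|uR|² = (2−9)² + (15−(-9))² + (-4−(-2))² = 49 + 576 + 4 = 629
|uS|² = (2−(-4))² + (15−6)² + (-4−0)² = 36 + 81 + 16 = 133
|uT|² = (2−(-9))² + (15−(-12))² + (-4−(-3))² = 121 + 729 + 1 = 851
S is nearest.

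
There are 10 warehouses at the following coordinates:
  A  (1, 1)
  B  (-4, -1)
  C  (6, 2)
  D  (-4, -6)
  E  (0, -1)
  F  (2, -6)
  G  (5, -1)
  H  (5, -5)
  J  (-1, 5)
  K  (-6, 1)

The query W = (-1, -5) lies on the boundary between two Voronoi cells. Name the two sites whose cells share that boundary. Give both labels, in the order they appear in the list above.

Squared distances from W to each site:
|WA|² = 4 + 36 = 40
|WB|² = 9 + 16 = 25
|WC|² = 49 + 49 = 98
|WD|² = 9 + 1 = 10
|WE|² = 1 + 16 = 17
|WF|² = 9 + 1 = 10
|WG|² = 36 + 16 = 52
|WH|² = 36 + 0 = 36
|WJ|² = 0 + 100 = 100
|WK|² = 25 + 36 = 61
W is equidistant from D and F (both at squared distance 10), and every other site is strictly farther — so W lies on the D–F Voronoi edge.

D and F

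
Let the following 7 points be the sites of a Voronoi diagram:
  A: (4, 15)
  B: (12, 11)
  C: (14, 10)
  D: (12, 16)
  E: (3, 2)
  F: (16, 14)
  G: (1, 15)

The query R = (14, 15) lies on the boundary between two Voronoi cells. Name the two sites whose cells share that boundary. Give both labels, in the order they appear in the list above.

Squared distances from R to each site:
|RA|² = (14−4)² + (15−15)² = 100 + 0 = 100
|RB|² = (14−12)² + (15−11)² = 4 + 16 = 20
|RC|² = (14−14)² + (15−10)² = 0 + 25 = 25
|RD|² = (14−12)² + (15−16)² = 4 + 1 = 5
|RE|² = (14−3)² + (15−2)² = 121 + 169 = 290
|RF|² = (14−16)² + (15−14)² = 4 + 1 = 5
|RG|² = (14−1)² + (15−15)² = 169 + 0 = 169
R is equidistant from D and F (both at squared distance 5), and every other site is strictly farther — so R lies on the D–F Voronoi edge.

D and F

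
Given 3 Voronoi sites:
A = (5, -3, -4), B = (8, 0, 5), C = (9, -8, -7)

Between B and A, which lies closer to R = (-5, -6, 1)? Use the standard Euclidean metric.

A

Compare squared distances:
|RB|² = (-5−8)² + (-6−0)² + (1−5)² = 169 + 36 + 16 = 221
|RA|² = (-5−5)² + (-6−(-3))² + (1−(-4))² = 100 + 9 + 25 = 134
221 > 134, so A is closer.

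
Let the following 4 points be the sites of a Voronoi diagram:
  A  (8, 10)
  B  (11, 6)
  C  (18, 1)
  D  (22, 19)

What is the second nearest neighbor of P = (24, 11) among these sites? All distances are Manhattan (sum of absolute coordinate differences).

C

d(P,A) = |24−8| + |11−10| = 16 + 1 = 17
d(P,B) = |24−11| + |11−6| = 13 + 5 = 18
d(P,C) = |24−18| + |11−1| = 6 + 10 = 16
d(P,D) = |24−22| + |11−19| = 2 + 8 = 10
Sorted ascending: D, C, A, … — the second-nearest is C.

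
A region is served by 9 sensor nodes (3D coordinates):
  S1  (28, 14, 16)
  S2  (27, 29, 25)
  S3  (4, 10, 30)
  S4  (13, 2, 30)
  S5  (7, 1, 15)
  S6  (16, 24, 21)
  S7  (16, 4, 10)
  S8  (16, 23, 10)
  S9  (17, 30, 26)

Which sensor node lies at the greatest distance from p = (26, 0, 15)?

Since √ is increasing, it suffices to compare squared distances:
|pS1|² = 4 + 196 + 1 = 201
|pS2|² = 1 + 841 + 100 = 942
|pS3|² = 484 + 100 + 225 = 809
|pS4|² = 169 + 4 + 225 = 398
|pS5|² = 361 + 1 + 0 = 362
|pS6|² = 100 + 576 + 36 = 712
|pS7|² = 100 + 16 + 25 = 141
|pS8|² = 100 + 529 + 25 = 654
|pS9|² = 81 + 900 + 121 = 1102
The largest is to S9.

S9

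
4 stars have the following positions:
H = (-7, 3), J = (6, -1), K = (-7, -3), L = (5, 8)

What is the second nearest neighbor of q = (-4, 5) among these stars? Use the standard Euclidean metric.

K

Compare squared distances (the ordering matches that of the actual distances):
|qH|² = (-4−(-7))² + (5−3)² = 9 + 4 = 13
|qJ|² = (-4−6)² + (5−(-1))² = 100 + 36 = 136
|qK|² = (-4−(-7))² + (5−(-3))² = 9 + 64 = 73
|qL|² = (-4−5)² + (5−8)² = 81 + 9 = 90
Sorted ascending: H, K, L, … — the second-nearest is K.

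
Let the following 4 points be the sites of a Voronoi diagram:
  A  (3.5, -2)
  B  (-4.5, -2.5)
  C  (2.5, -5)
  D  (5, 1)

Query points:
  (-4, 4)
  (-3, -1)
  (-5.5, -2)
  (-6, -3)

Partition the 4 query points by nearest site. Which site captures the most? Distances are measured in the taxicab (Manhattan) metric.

B

(-4, 4) — d to each: A:13.5, B:7, C:15.5, D:12 → nearest is B
(-3, -1) — d to each: A:7.5, B:3, C:9.5, D:10 → nearest is B
(-5.5, -2) — d to each: A:9, B:1.5, C:11, D:13.5 → nearest is B
(-6, -3) — d to each: A:10.5, B:2, C:10.5, D:15 → nearest is B
Tally — B:4. B captures the most (4).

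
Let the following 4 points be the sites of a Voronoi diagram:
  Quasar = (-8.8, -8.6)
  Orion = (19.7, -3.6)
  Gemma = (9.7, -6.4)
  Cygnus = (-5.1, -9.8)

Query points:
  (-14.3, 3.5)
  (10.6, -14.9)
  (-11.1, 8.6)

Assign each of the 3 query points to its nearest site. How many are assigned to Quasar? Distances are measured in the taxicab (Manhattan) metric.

2

(-14.3, 3.5) — d to each: Quasar:17.6, Orion:41.1, Gemma:33.9, Cygnus:22.5 → nearest is Quasar
(10.6, -14.9) — d to each: Quasar:25.7, Orion:20.4, Gemma:9.4, Cygnus:20.8 → nearest is Gemma
(-11.1, 8.6) — d to each: Quasar:19.5, Orion:43, Gemma:35.8, Cygnus:24.4 → nearest is Quasar
2 of the 3 points have Quasar as nearest.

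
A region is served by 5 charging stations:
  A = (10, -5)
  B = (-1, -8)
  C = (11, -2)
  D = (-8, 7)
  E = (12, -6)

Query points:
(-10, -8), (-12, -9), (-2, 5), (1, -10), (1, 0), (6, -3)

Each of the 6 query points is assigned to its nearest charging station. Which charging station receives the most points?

B

(-10, -8) — d² to each: A:409, B:81, C:477, D:229, E:488 → nearest is B
(-12, -9) — d² to each: A:500, B:122, C:578, D:272, E:585 → nearest is B
(-2, 5) — d² to each: A:244, B:170, C:218, D:40, E:317 → nearest is D
(1, -10) — d² to each: A:106, B:8, C:164, D:370, E:137 → nearest is B
(1, 0) — d² to each: A:106, B:68, C:104, D:130, E:157 → nearest is B
(6, -3) — d² to each: A:20, B:74, C:26, D:296, E:45 → nearest is A
Tally — A:1, B:4, D:1. B captures the most (4).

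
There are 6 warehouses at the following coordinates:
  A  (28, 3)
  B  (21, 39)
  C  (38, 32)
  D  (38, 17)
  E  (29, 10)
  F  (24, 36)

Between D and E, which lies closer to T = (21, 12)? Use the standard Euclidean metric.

E

Compare squared distances:
|TD|² = (21−38)² + (12−17)² = 289 + 25 = 314
|TE|² = (21−29)² + (12−10)² = 64 + 4 = 68
314 > 68, so E is closer.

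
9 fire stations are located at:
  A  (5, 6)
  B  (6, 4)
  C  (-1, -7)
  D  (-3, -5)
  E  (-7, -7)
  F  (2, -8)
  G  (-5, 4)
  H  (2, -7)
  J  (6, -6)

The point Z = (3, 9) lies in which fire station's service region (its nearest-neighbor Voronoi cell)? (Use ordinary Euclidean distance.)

Since √ is increasing, it suffices to compare squared distances:
|ZA|² = (3−5)² + (9−6)² = 4 + 9 = 13
|ZB|² = (3−6)² + (9−4)² = 9 + 25 = 34
|ZC|² = (3−(-1))² + (9−(-7))² = 16 + 256 = 272
|ZD|² = (3−(-3))² + (9−(-5))² = 36 + 196 = 232
|ZE|² = (3−(-7))² + (9−(-7))² = 100 + 256 = 356
|ZF|² = (3−2)² + (9−(-8))² = 1 + 289 = 290
|ZG|² = (3−(-5))² + (9−4)² = 64 + 25 = 89
|ZH|² = (3−2)² + (9−(-7))² = 1 + 256 = 257
|ZJ|² = (3−6)² + (9−(-6))² = 9 + 225 = 234
A is nearest.

A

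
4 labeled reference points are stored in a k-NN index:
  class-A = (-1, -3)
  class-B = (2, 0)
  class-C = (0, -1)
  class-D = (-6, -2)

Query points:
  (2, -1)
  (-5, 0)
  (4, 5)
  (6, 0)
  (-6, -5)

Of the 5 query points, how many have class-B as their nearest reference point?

3

(2, -1) — d² to each: class-A:13, class-B:1, class-C:4, class-D:65 → nearest is class-B
(-5, 0) — d² to each: class-A:25, class-B:49, class-C:26, class-D:5 → nearest is class-D
(4, 5) — d² to each: class-A:89, class-B:29, class-C:52, class-D:149 → nearest is class-B
(6, 0) — d² to each: class-A:58, class-B:16, class-C:37, class-D:148 → nearest is class-B
(-6, -5) — d² to each: class-A:29, class-B:89, class-C:52, class-D:9 → nearest is class-D
3 of the 5 points have class-B as nearest.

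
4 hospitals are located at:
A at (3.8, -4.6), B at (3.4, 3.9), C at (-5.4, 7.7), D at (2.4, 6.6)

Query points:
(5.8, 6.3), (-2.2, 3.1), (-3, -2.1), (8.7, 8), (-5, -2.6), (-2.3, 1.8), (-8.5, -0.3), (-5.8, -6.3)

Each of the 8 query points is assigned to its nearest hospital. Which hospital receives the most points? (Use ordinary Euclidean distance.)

(5.8, 6.3) — d² to each: A:122.81, B:11.52, C:127.4, D:11.65 → nearest is B
(-2.2, 3.1) — d² to each: A:95.29, B:32, C:31.4, D:33.41 → nearest is C
(-3, -2.1) — d² to each: A:52.49, B:76.96, C:101.8, D:104.85 → nearest is A
(8.7, 8) — d² to each: A:182.77, B:44.9, C:198.9, D:41.65 → nearest is D
(-5, -2.6) — d² to each: A:81.44, B:112.81, C:106.25, D:139.4 → nearest is A
(-2.3, 1.8) — d² to each: A:78.17, B:36.9, C:44.42, D:45.13 → nearest is B
(-8.5, -0.3) — d² to each: A:169.78, B:159.25, C:73.61, D:166.42 → nearest is C
(-5.8, -6.3) — d² to each: A:95.05, B:188.68, C:196.16, D:233.65 → nearest is A
Tally — A:3, B:2, C:2, D:1. A captures the most (3).

A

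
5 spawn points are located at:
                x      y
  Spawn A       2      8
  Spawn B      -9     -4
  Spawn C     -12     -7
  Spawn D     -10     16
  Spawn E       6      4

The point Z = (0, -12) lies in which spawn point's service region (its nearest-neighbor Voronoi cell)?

Since √ is increasing, it suffices to compare squared distances:
d²(Z, Spawn A) = (0−2)² + (-12−8)² = 4 + 400 = 404
d²(Z, Spawn B) = (0−(-9))² + (-12−(-4))² = 81 + 64 = 145
d²(Z, Spawn C) = (0−(-12))² + (-12−(-7))² = 144 + 25 = 169
d²(Z, Spawn D) = (0−(-10))² + (-12−16)² = 100 + 784 = 884
d²(Z, Spawn E) = (0−6)² + (-12−4)² = 36 + 256 = 292
Minimum is at Spawn B.

Spawn B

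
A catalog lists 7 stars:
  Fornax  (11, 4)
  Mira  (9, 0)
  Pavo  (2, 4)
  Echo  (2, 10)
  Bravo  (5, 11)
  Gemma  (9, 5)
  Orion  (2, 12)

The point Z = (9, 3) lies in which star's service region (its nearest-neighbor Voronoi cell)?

Gemma

Since √ is increasing, it suffices to compare squared distances:
d²(Z, Fornax) = (9−11)² + (3−4)² = 4 + 1 = 5
d²(Z, Mira) = (9−9)² + (3−0)² = 0 + 9 = 9
d²(Z, Pavo) = (9−2)² + (3−4)² = 49 + 1 = 50
d²(Z, Echo) = (9−2)² + (3−10)² = 49 + 49 = 98
d²(Z, Bravo) = (9−5)² + (3−11)² = 16 + 64 = 80
d²(Z, Gemma) = (9−9)² + (3−5)² = 0 + 4 = 4
d²(Z, Orion) = (9−2)² + (3−12)² = 49 + 81 = 130
The smallest is to Gemma, so Z lies in the Voronoi region of Gemma.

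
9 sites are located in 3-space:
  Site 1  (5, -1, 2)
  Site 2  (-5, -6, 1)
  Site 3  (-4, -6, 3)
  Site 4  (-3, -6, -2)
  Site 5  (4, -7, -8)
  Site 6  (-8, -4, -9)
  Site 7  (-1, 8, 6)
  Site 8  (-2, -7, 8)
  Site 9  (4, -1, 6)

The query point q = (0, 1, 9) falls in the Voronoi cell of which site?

Compare squared distances (the ordering matches that of the actual distances):
d²(q, Site 1) = (0−5)² + (1−(-1))² + (9−2)² = 25 + 4 + 49 = 78
d²(q, Site 2) = (0−(-5))² + (1−(-6))² + (9−1)² = 25 + 49 + 64 = 138
d²(q, Site 3) = (0−(-4))² + (1−(-6))² + (9−3)² = 16 + 49 + 36 = 101
d²(q, Site 4) = (0−(-3))² + (1−(-6))² + (9−(-2))² = 9 + 49 + 121 = 179
d²(q, Site 5) = (0−4)² + (1−(-7))² + (9−(-8))² = 16 + 64 + 289 = 369
d²(q, Site 6) = (0−(-8))² + (1−(-4))² + (9−(-9))² = 64 + 25 + 324 = 413
d²(q, Site 7) = (0−(-1))² + (1−8)² + (9−6)² = 1 + 49 + 9 = 59
d²(q, Site 8) = (0−(-2))² + (1−(-7))² + (9−8)² = 4 + 64 + 1 = 69
d²(q, Site 9) = (0−4)² + (1−(-1))² + (9−6)² = 16 + 4 + 9 = 29
Site 9 is nearest.

Site 9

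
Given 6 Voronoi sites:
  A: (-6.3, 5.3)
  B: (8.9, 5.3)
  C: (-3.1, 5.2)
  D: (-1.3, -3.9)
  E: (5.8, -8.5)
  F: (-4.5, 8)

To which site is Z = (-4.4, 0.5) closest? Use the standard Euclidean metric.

Compare squared distances (the ordering matches that of the actual distances):
|ZA|² = (-4.4−(-6.3))² + (0.5−5.3)² = 3.61 + 23.04 = 26.65
|ZB|² = (-4.4−8.9)² + (0.5−5.3)² = 176.89 + 23.04 = 199.93
|ZC|² = (-4.4−(-3.1))² + (0.5−5.2)² = 1.69 + 22.09 = 23.78
|ZD|² = (-4.4−(-1.3))² + (0.5−(-3.9))² = 9.61 + 19.36 = 28.97
|ZE|² = (-4.4−5.8)² + (0.5−(-8.5))² = 104.04 + 81 = 185.04
|ZF|² = (-4.4−(-4.5))² + (0.5−8)² = 0.01 + 56.25 = 56.26
The smallest is to C, so Z lies in the Voronoi region of C.

C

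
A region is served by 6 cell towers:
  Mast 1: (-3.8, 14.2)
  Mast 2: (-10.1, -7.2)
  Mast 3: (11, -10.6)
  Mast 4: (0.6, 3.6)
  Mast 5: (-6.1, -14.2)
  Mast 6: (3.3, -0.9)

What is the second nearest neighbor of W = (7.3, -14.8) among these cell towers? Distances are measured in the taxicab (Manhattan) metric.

Mast 5

d(W, Mast 1) = |7.3−(-3.8)| + |-14.8−14.2| = 11.1 + 29 = 40.1
d(W, Mast 2) = |7.3−(-10.1)| + |-14.8−(-7.2)| = 17.4 + 7.6 = 25
d(W, Mast 3) = |7.3−11| + |-14.8−(-10.6)| = 3.7 + 4.2 = 7.9
d(W, Mast 4) = |7.3−0.6| + |-14.8−3.6| = 6.7 + 18.4 = 25.1
d(W, Mast 5) = |7.3−(-6.1)| + |-14.8−(-14.2)| = 13.4 + 0.6 = 14
d(W, Mast 6) = |7.3−3.3| + |-14.8−(-0.9)| = 4 + 13.9 = 17.9
Sorted ascending: Mast 3, Mast 5, Mast 6, … — the second-nearest is Mast 5.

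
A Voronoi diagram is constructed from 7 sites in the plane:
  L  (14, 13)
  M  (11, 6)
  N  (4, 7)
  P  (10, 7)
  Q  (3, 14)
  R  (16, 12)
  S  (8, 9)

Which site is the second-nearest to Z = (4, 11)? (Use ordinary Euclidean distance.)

Squared Euclidean distances:
|ZL|² = 100 + 4 = 104
|ZM|² = 49 + 25 = 74
|ZN|² = 0 + 16 = 16
|ZP|² = 36 + 16 = 52
|ZQ|² = 1 + 9 = 10
|ZR|² = 144 + 1 = 145
|ZS|² = 16 + 4 = 20
Sorted ascending: Q, N, S, … — the second-nearest is N.

N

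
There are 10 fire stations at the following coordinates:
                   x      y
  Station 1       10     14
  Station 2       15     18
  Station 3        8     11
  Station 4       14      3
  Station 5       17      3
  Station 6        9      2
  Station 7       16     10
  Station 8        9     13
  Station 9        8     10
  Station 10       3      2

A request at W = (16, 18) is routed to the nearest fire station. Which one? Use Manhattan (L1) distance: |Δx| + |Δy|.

d(W, Station 1) = |16−10| + |18−14| = 6 + 4 = 10
d(W, Station 2) = |16−15| + |18−18| = 1 + 0 = 1
d(W, Station 3) = |16−8| + |18−11| = 8 + 7 = 15
d(W, Station 4) = |16−14| + |18−3| = 2 + 15 = 17
d(W, Station 5) = |16−17| + |18−3| = 1 + 15 = 16
d(W, Station 6) = |16−9| + |18−2| = 7 + 16 = 23
d(W, Station 7) = |16−16| + |18−10| = 0 + 8 = 8
d(W, Station 8) = |16−9| + |18−13| = 7 + 5 = 12
d(W, Station 9) = |16−8| + |18−10| = 8 + 8 = 16
d(W, Station 10) = |16−3| + |18−2| = 13 + 16 = 29
The smallest is to Station 2, so W lies in the Voronoi region of Station 2.

Station 2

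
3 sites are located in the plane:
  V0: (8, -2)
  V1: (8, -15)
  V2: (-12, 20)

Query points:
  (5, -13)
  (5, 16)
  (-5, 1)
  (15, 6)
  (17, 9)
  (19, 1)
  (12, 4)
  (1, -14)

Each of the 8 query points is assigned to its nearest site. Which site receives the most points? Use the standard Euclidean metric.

(5, -13) — d² to each: V0:130, V1:13, V2:1378 → nearest is V1
(5, 16) — d² to each: V0:333, V1:970, V2:305 → nearest is V2
(-5, 1) — d² to each: V0:178, V1:425, V2:410 → nearest is V0
(15, 6) — d² to each: V0:113, V1:490, V2:925 → nearest is V0
(17, 9) — d² to each: V0:202, V1:657, V2:962 → nearest is V0
(19, 1) — d² to each: V0:130, V1:377, V2:1322 → nearest is V0
(12, 4) — d² to each: V0:52, V1:377, V2:832 → nearest is V0
(1, -14) — d² to each: V0:193, V1:50, V2:1325 → nearest is V1
Tally — V0:5, V1:2, V2:1. V0 captures the most (5).

V0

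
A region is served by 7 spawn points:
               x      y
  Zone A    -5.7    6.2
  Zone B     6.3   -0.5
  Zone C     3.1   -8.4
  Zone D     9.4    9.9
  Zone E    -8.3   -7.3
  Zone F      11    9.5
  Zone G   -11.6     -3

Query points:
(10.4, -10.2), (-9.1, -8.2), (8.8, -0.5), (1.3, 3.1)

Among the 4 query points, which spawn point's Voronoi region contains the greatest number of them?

Zone B

(10.4, -10.2) — d² to each: Zone A:528.17, Zone B:110.9, Zone C:56.53, Zone D:405.01, Zone E:358.1, Zone F:388.45, Zone G:535.84 → nearest is Zone C
(-9.1, -8.2) — d² to each: Zone A:218.92, Zone B:296.45, Zone C:148.88, Zone D:669.86, Zone E:1.45, Zone F:717.3, Zone G:33.29 → nearest is Zone E
(8.8, -0.5) — d² to each: Zone A:255.14, Zone B:6.25, Zone C:94.9, Zone D:108.52, Zone E:338.65, Zone F:104.84, Zone G:422.41 → nearest is Zone B
(1.3, 3.1) — d² to each: Zone A:58.61, Zone B:37.96, Zone C:135.49, Zone D:111.85, Zone E:200.32, Zone F:135.05, Zone G:203.62 → nearest is Zone B
Tally — Zone B:2, Zone C:1, Zone E:1. Zone B captures the most (2).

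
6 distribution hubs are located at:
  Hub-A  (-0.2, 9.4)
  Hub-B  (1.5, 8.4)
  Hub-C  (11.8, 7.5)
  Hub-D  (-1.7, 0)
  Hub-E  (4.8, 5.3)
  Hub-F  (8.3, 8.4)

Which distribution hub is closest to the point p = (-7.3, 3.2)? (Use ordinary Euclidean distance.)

Compare squared distances (the ordering matches that of the actual distances):
d²(p, Hub-A) = (-7.3−(-0.2))² + (3.2−9.4)² = 50.41 + 38.44 = 88.85
d²(p, Hub-B) = (-7.3−1.5)² + (3.2−8.4)² = 77.44 + 27.04 = 104.48
d²(p, Hub-C) = (-7.3−11.8)² + (3.2−7.5)² = 364.81 + 18.49 = 383.3
d²(p, Hub-D) = (-7.3−(-1.7))² + (3.2−0)² = 31.36 + 10.24 = 41.6
d²(p, Hub-E) = (-7.3−4.8)² + (3.2−5.3)² = 146.41 + 4.41 = 150.82
d²(p, Hub-F) = (-7.3−8.3)² + (3.2−8.4)² = 243.36 + 27.04 = 270.4
The smallest is to Hub-D, so p lies in the Voronoi region of Hub-D.

Hub-D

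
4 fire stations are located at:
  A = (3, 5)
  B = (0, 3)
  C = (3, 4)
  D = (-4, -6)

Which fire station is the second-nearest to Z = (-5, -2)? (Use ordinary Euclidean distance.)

Compare squared distances (the ordering matches that of the actual distances):
|ZA|² = (-5−3)² + (-2−5)² = 64 + 49 = 113
|ZB|² = (-5−0)² + (-2−3)² = 25 + 25 = 50
|ZC|² = (-5−3)² + (-2−4)² = 64 + 36 = 100
|ZD|² = (-5−(-4))² + (-2−(-6))² = 1 + 16 = 17
Sorted ascending: D, B, C, … — the second-nearest is B.

B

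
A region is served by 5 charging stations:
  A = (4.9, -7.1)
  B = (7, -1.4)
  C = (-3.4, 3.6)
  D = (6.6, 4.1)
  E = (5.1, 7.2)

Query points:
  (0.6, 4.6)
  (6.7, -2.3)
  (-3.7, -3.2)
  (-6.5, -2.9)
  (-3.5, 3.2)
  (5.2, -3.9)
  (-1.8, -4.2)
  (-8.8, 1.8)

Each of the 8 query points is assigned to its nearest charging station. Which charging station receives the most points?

(0.6, 4.6) — d² to each: A:155.38, B:76.96, C:17, D:36.25, E:27.01 → nearest is C
(6.7, -2.3) — d² to each: A:26.28, B:0.9, C:136.82, D:40.97, E:92.81 → nearest is B
(-3.7, -3.2) — d² to each: A:89.17, B:117.73, C:46.33, D:159.38, E:185.6 → nearest is C
(-6.5, -2.9) — d² to each: A:147.6, B:184.5, C:51.86, D:220.61, E:236.57 → nearest is C
(-3.5, 3.2) — d² to each: A:176.65, B:131.41, C:0.17, D:102.82, E:89.96 → nearest is C
(5.2, -3.9) — d² to each: A:10.33, B:9.49, C:130.21, D:65.96, E:123.22 → nearest is B
(-1.8, -4.2) — d² to each: A:53.3, B:85.28, C:63.4, D:139.45, E:177.57 → nearest is A
(-8.8, 1.8) — d² to each: A:266.9, B:259.88, C:32.4, D:242.45, E:222.37 → nearest is C
Tally — A:1, B:2, C:5. C captures the most (5).

C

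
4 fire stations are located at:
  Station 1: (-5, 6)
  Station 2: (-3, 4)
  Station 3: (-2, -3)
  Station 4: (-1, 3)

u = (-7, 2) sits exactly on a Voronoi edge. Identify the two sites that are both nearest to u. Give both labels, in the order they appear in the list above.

Station 1 and Station 2

Squared distances from u to each site:
d²(u, Station 1) = 4 + 16 = 20
d²(u, Station 2) = 16 + 4 = 20
d²(u, Station 3) = 25 + 25 = 50
d²(u, Station 4) = 36 + 1 = 37
u is equidistant from Station 1 and Station 2 (both at squared distance 20), and every other site is strictly farther — so u lies on the Station 1–Station 2 Voronoi edge.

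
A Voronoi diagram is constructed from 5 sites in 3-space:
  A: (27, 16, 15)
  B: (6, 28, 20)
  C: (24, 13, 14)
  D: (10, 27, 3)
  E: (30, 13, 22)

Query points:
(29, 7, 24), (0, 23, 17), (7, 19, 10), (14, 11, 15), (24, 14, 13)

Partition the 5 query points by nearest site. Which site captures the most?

(29, 7, 24) — d² to each: A:166, B:986, C:161, D:1202, E:41 → nearest is E
(0, 23, 17) — d² to each: A:782, B:70, C:685, D:312, E:1025 → nearest is B
(7, 19, 10) — d² to each: A:434, B:182, C:341, D:122, E:709 → nearest is D
(14, 11, 15) — d² to each: A:194, B:378, C:105, D:416, E:309 → nearest is C
(24, 14, 13) — d² to each: A:17, B:569, C:2, D:465, E:118 → nearest is C
Tally — B:1, C:2, D:1, E:1. C captures the most (2).

C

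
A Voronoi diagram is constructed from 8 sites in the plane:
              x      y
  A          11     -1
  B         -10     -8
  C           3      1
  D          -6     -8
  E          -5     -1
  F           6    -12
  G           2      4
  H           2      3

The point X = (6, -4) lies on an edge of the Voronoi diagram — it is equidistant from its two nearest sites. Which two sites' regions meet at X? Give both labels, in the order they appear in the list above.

Squared distances from X to each site:
|XA|² = (6−11)² + (-4−(-1))² = 25 + 9 = 34
|XB|² = (6−(-10))² + (-4−(-8))² = 256 + 16 = 272
|XC|² = (6−3)² + (-4−1)² = 9 + 25 = 34
|XD|² = (6−(-6))² + (-4−(-8))² = 144 + 16 = 160
|XE|² = (6−(-5))² + (-4−(-1))² = 121 + 9 = 130
|XF|² = (6−6)² + (-4−(-12))² = 0 + 64 = 64
|XG|² = (6−2)² + (-4−4)² = 16 + 64 = 80
|XH|² = (6−2)² + (-4−3)² = 16 + 49 = 65
X is equidistant from A and C (both at squared distance 34), and every other site is strictly farther — so X lies on the A–C Voronoi edge.

A and C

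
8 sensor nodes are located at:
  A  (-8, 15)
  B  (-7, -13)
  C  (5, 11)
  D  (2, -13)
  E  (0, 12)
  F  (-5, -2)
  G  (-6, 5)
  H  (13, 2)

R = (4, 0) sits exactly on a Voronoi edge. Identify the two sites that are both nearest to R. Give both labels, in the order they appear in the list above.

Squared distances from R to each site:
|RA|² = (4−(-8))² + (0−15)² = 144 + 225 = 369
|RB|² = (4−(-7))² + (0−(-13))² = 121 + 169 = 290
|RC|² = (4−5)² + (0−11)² = 1 + 121 = 122
|RD|² = (4−2)² + (0−(-13))² = 4 + 169 = 173
|RE|² = (4−0)² + (0−12)² = 16 + 144 = 160
|RF|² = (4−(-5))² + (0−(-2))² = 81 + 4 = 85
|RG|² = (4−(-6))² + (0−5)² = 100 + 25 = 125
|RH|² = (4−13)² + (0−2)² = 81 + 4 = 85
R is equidistant from F and H (both at squared distance 85), and every other site is strictly farther — so R lies on the F–H Voronoi edge.

F and H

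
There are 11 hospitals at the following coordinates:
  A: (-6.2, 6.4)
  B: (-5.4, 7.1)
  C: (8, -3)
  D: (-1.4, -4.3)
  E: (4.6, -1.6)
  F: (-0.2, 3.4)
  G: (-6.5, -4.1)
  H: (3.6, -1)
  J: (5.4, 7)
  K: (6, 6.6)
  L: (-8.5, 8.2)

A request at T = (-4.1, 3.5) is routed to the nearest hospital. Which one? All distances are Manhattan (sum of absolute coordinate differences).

F

d(T,A) = 2.1 + 2.9 = 5
d(T,B) = 1.3 + 3.6 = 4.9
d(T,C) = 12.1 + 6.5 = 18.6
d(T,D) = 2.7 + 7.8 = 10.5
d(T,E) = 8.7 + 5.1 = 13.8
d(T,F) = 3.9 + 0.1 = 4
d(T,G) = 2.4 + 7.6 = 10
d(T,H) = 7.7 + 4.5 = 12.2
d(T,J) = 9.5 + 3.5 = 13
d(T,K) = 10.1 + 3.1 = 13.2
d(T,L) = 4.4 + 4.7 = 9.1
Minimum is at F.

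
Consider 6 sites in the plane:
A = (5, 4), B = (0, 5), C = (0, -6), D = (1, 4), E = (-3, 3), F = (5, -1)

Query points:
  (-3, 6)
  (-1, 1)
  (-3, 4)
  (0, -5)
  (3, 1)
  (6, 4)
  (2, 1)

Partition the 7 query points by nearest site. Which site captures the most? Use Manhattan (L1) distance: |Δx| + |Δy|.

E

(-3, 6) — d to each: A:10, B:4, C:15, D:6, E:3, F:15 → nearest is E
(-1, 1) — d to each: A:9, B:5, C:8, D:5, E:4, F:8 → nearest is E
(-3, 4) — d to each: A:8, B:4, C:13, D:4, E:1, F:13 → nearest is E
(0, -5) — d to each: A:14, B:10, C:1, D:10, E:11, F:9 → nearest is C
(3, 1) — d to each: A:5, B:7, C:10, D:5, E:8, F:4 → nearest is F
(6, 4) — d to each: A:1, B:7, C:16, D:5, E:10, F:6 → nearest is A
(2, 1) — d to each: A:6, B:6, C:9, D:4, E:7, F:5 → nearest is D
Tally — A:1, C:1, D:1, E:3, F:1. E captures the most (3).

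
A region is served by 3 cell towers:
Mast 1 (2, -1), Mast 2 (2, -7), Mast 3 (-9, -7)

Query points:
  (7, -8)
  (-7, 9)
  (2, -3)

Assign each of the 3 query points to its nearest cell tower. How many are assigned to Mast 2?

(7, -8) — d² to each: Mast 1:74, Mast 2:26, Mast 3:257 → nearest is Mast 2
(-7, 9) — d² to each: Mast 1:181, Mast 2:337, Mast 3:260 → nearest is Mast 1
(2, -3) — d² to each: Mast 1:4, Mast 2:16, Mast 3:137 → nearest is Mast 1
1 of the 3 points has Mast 2 as nearest.

1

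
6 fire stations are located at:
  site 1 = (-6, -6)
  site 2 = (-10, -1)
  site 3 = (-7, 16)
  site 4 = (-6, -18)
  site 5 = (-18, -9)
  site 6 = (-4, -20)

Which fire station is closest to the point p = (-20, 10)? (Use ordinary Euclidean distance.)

Compare squared distances (the ordering matches that of the actual distances):
d²(p, site 1) = (-20−(-6))² + (10−(-6))² = 196 + 256 = 452
d²(p, site 2) = (-20−(-10))² + (10−(-1))² = 100 + 121 = 221
d²(p, site 3) = (-20−(-7))² + (10−16)² = 169 + 36 = 205
d²(p, site 4) = (-20−(-6))² + (10−(-18))² = 196 + 784 = 980
d²(p, site 5) = (-20−(-18))² + (10−(-9))² = 4 + 361 = 365
d²(p, site 6) = (-20−(-4))² + (10−(-20))² = 256 + 900 = 1156
The smallest is to site 3, so p lies in the Voronoi region of site 3.

site 3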